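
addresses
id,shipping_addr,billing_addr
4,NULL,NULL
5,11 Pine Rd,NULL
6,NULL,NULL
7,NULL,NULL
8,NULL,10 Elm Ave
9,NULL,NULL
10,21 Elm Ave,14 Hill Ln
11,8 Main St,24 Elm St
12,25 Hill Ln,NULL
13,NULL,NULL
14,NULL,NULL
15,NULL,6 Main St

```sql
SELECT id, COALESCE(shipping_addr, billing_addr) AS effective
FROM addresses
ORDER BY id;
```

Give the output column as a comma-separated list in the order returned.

id=4: shipping_addr=NULL, billing_addr=NULL (all NULL) → NULL
id=5: shipping_addr=11 Pine Rd → 11 Pine Rd
id=6: shipping_addr=NULL, billing_addr=NULL (all NULL) → NULL
id=7: shipping_addr=NULL, billing_addr=NULL (all NULL) → NULL
id=8: shipping_addr=NULL, billing_addr=10 Elm Ave → 10 Elm Ave
id=9: shipping_addr=NULL, billing_addr=NULL (all NULL) → NULL
id=10: shipping_addr=21 Elm Ave → 21 Elm Ave
id=11: shipping_addr=8 Main St → 8 Main St
id=12: shipping_addr=25 Hill Ln → 25 Hill Ln
id=13: shipping_addr=NULL, billing_addr=NULL (all NULL) → NULL
id=14: shipping_addr=NULL, billing_addr=NULL (all NULL) → NULL
id=15: shipping_addr=NULL, billing_addr=6 Main St → 6 Main St

NULL, 11 Pine Rd, NULL, NULL, 10 Elm Ave, NULL, 21 Elm Ave, 8 Main St, 25 Hill Ln, NULL, NULL, 6 Main St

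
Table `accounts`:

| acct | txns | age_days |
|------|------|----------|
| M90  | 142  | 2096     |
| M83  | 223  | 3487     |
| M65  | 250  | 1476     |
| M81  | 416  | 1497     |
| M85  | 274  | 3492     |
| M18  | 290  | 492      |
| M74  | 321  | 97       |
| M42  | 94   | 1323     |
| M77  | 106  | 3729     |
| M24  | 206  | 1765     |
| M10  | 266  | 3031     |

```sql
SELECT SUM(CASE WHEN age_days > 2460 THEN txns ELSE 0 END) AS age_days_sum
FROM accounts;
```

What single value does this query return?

869

acct=M90: ✗
acct=M83: ✓ → 223
acct=M65: ✗
acct=M81: ✗
acct=M85: ✓ → 274
acct=M18: ✗
acct=M74: ✗
acct=M42: ✗
acct=M77: ✓ → 106
acct=M24: ✗
acct=M10: ✓ → 266
age_days_sum = 223 + 274 + 106 + 266 = 869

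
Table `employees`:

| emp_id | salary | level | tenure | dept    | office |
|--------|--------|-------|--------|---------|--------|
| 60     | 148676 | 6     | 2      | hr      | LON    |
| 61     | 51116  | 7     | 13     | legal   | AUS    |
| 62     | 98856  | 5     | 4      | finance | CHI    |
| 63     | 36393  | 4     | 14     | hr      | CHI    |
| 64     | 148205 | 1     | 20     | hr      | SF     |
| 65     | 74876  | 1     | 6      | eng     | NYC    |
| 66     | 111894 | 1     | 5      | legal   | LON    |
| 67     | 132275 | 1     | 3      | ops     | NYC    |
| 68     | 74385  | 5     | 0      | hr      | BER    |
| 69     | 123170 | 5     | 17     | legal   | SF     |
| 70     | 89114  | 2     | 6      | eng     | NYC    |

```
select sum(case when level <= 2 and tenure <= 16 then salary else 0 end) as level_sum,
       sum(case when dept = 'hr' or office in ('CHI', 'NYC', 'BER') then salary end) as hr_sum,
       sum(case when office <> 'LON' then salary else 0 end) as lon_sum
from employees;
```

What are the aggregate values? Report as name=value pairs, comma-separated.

[level_sum: level <= 2 and tenure <= 16]
emp_id=60: ✗
emp_id=61: ✗
emp_id=62: ✗
emp_id=63: ✗
emp_id=64: ✗
emp_id=65: ✓ → 74876
emp_id=66: ✓ → 111894
emp_id=67: ✓ → 132275
emp_id=68: ✗
emp_id=69: ✗
emp_id=70: ✓ → 89114
level_sum = 74876 + 111894 + 132275 + 89114 = 408159
—
[hr_sum: dept = 'hr' or office in ('CHI', 'NYC', 'BER')]
emp_id=60: ✓ → 148676
emp_id=61: ✗
emp_id=62: ✓ → 98856
emp_id=63: ✓ → 36393
emp_id=64: ✓ → 148205
emp_id=65: ✓ → 74876
emp_id=66: ✗
emp_id=67: ✓ → 132275
emp_id=68: ✓ → 74385
emp_id=69: ✗
emp_id=70: ✓ → 89114
hr_sum = 148676 + 98856 + 36393 + 148205 + 74876 + 132275 + 74385 + 89114 = 802780
—
[lon_sum: office <> 'LON']
emp_id=60: ✗
emp_id=61: ✓ → 51116
emp_id=62: ✓ → 98856
emp_id=63: ✓ → 36393
emp_id=64: ✓ → 148205
emp_id=65: ✓ → 74876
emp_id=66: ✗
emp_id=67: ✓ → 132275
emp_id=68: ✓ → 74385
emp_id=69: ✓ → 123170
emp_id=70: ✓ → 89114
lon_sum = 51116 + 98856 + 36393 + 148205 + 74876 + 132275 + 74385 + 123170 + 89114 = 828390

level_sum=408159, hr_sum=802780, lon_sum=828390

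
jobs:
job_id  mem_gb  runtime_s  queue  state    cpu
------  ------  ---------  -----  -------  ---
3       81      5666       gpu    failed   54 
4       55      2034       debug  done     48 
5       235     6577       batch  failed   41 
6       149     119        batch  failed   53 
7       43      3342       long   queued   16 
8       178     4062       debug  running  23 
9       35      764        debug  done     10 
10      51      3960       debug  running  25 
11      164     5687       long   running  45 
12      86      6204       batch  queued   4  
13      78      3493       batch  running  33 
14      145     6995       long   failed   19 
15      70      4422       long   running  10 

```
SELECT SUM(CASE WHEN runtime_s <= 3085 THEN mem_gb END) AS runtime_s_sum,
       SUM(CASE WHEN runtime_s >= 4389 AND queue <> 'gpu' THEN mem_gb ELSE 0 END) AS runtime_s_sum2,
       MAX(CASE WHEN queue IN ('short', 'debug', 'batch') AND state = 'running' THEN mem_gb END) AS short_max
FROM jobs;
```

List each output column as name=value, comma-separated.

runtime_s_sum=239, runtime_s_sum2=700, short_max=178

[runtime_s_sum: runtime_s <= 3085]
job_id=3: ✗
job_id=4: ✓ → 55
job_id=5: ✗
job_id=6: ✓ → 149
job_id=7: ✗
job_id=8: ✗
job_id=9: ✓ → 35
job_id=10: ✗
job_id=11: ✗
job_id=12: ✗
job_id=13: ✗
job_id=14: ✗
job_id=15: ✗
runtime_s_sum = 55 + 149 + 35 = 239
—
[runtime_s_sum2: runtime_s >= 4389 AND queue <> 'gpu']
job_id=3: ✗
job_id=4: ✗
job_id=5: ✓ → 235
job_id=6: ✗
job_id=7: ✗
job_id=8: ✗
job_id=9: ✗
job_id=10: ✗
job_id=11: ✓ → 164
job_id=12: ✓ → 86
job_id=13: ✗
job_id=14: ✓ → 145
job_id=15: ✓ → 70
runtime_s_sum2 = 235 + 164 + 86 + 145 + 70 = 700
—
[short_max: queue IN ('short', 'debug', 'batch') AND state = 'running']
job_id=3: ✗
job_id=4: ✗
job_id=5: ✗
job_id=6: ✗
job_id=7: ✗
job_id=8: ✓ → 178
job_id=9: ✗
job_id=10: ✓ → 51
job_id=11: ✗
job_id=12: ✗
job_id=13: ✓ → 78
job_id=14: ✗
job_id=15: ✗
short_max = MAX(178, 51, 78) = 178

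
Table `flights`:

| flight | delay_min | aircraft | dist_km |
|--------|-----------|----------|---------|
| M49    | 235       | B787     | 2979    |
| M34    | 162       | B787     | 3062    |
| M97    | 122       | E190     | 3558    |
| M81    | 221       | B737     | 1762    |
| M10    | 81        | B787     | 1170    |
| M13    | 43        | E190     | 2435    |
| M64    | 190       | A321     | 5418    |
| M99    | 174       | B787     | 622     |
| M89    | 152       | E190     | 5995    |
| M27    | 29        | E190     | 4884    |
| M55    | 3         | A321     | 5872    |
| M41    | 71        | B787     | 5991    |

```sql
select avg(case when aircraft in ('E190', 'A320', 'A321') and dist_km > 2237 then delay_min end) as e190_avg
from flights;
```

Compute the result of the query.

89.8333333333

flight=M49: ✗
flight=M34: ✗
flight=M97: ✓ → 122
flight=M81: ✗
flight=M10: ✗
flight=M13: ✓ → 43
flight=M64: ✓ → 190
flight=M99: ✗
flight=M89: ✓ → 152
flight=M27: ✓ → 29
flight=M55: ✓ → 3
flight=M41: ✗
e190_avg = (122 + 43 + 190 + 152 + 29 + 3) / 6 = 89.8333333333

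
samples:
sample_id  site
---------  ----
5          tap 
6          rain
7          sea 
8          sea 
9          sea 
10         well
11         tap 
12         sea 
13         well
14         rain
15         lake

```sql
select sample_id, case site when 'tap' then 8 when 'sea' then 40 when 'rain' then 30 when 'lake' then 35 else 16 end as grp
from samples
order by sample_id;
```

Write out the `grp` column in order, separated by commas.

8, 30, 40, 40, 40, 16, 8, 40, 16, 30, 35

sample_id=5: site='tap' → 8
sample_id=6: site='rain' → 30
sample_id=7: site='sea' → 40
sample_id=8: site='sea' → 40
sample_id=9: site='sea' → 40
sample_id=10: ELSE → 16
sample_id=11: site='tap' → 8
sample_id=12: site='sea' → 40
sample_id=13: ELSE → 16
sample_id=14: site='rain' → 30
sample_id=15: site='lake' → 35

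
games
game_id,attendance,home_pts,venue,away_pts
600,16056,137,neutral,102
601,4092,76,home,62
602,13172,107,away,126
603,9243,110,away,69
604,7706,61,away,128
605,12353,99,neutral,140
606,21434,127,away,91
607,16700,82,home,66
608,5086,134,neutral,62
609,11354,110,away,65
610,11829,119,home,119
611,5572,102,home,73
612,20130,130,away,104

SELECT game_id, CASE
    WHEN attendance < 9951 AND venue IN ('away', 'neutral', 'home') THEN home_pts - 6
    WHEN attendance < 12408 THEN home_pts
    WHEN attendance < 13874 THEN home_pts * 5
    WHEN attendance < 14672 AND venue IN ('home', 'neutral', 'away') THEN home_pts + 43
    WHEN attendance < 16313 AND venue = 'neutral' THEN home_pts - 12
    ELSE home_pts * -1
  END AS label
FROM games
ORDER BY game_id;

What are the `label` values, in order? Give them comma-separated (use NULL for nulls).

game_id=600: attendance < 16313 AND venue = 'neutral' → 125
game_id=601: attendance < 9951 AND venue IN ('away', 'neutral', 'home') → 70
game_id=602: attendance < 13874 → 535
game_id=603: attendance < 9951 AND venue IN ('away', 'neutral', 'home') → 104
game_id=604: attendance < 9951 AND venue IN ('away', 'neutral', 'home') → 55
game_id=605: attendance < 12408 → 99
game_id=606: ELSE → -127
game_id=607: ELSE → -82
game_id=608: attendance < 9951 AND venue IN ('away', 'neutral', 'home') → 128
game_id=609: attendance < 12408 → 110
game_id=610: attendance < 12408 → 119
game_id=611: attendance < 9951 AND venue IN ('away', 'neutral', 'home') → 96
game_id=612: ELSE → -130

125, 70, 535, 104, 55, 99, -127, -82, 128, 110, 119, 96, -130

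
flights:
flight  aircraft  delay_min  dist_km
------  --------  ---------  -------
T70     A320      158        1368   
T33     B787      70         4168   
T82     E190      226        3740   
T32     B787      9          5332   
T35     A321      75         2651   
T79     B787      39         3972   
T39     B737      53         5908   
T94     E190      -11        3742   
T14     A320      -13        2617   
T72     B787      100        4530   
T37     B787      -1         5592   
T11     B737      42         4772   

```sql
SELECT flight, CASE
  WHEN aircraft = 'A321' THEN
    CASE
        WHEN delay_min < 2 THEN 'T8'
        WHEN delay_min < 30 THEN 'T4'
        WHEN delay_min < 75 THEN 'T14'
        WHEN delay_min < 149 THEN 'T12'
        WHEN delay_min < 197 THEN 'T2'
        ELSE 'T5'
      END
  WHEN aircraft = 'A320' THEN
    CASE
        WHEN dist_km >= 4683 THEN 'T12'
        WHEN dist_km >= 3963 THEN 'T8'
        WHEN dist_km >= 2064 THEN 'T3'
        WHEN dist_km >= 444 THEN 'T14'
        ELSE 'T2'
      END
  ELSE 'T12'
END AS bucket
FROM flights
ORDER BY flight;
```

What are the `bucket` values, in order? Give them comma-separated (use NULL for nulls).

flight=T11: aircraft='B737' → outer ELSE → T12
flight=T14: aircraft='A320' → inner[dist_km >= 2064] → T3
flight=T32: aircraft='B787' → outer ELSE → T12
flight=T33: aircraft='B787' → outer ELSE → T12
flight=T35: aircraft='A321' → inner[delay_min < 149] → T12
flight=T37: aircraft='B787' → outer ELSE → T12
flight=T39: aircraft='B737' → outer ELSE → T12
flight=T70: aircraft='A320' → inner[dist_km >= 444] → T14
flight=T72: aircraft='B787' → outer ELSE → T12
flight=T79: aircraft='B787' → outer ELSE → T12
flight=T82: aircraft='E190' → outer ELSE → T12
flight=T94: aircraft='E190' → outer ELSE → T12

T12, T3, T12, T12, T12, T12, T12, T14, T12, T12, T12, T12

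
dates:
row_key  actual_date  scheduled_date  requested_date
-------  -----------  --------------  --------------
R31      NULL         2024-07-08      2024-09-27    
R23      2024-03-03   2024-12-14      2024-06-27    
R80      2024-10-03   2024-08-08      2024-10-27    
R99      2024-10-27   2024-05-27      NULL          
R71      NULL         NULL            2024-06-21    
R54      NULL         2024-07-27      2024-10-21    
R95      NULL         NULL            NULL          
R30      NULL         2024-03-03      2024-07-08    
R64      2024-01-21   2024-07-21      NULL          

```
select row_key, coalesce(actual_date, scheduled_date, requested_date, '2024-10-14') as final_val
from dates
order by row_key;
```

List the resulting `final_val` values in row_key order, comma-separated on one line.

row_key=R23: actual_date=2024-03-03 → 2024-03-03
row_key=R30: actual_date=NULL, scheduled_date=2024-03-03 → 2024-03-03
row_key=R31: actual_date=NULL, scheduled_date=2024-07-08 → 2024-07-08
row_key=R54: actual_date=NULL, scheduled_date=2024-07-27 → 2024-07-27
row_key=R64: actual_date=2024-01-21 → 2024-01-21
row_key=R71: actual_date=NULL, scheduled_date=NULL, requested_date=2024-06-21 → 2024-06-21
row_key=R80: actual_date=2024-10-03 → 2024-10-03
row_key=R95: actual_date=NULL, scheduled_date=NULL, requested_date=NULL, → literal 2024-10-14 → 2024-10-14
row_key=R99: actual_date=2024-10-27 → 2024-10-27

2024-03-03, 2024-03-03, 2024-07-08, 2024-07-27, 2024-01-21, 2024-06-21, 2024-10-03, 2024-10-14, 2024-10-27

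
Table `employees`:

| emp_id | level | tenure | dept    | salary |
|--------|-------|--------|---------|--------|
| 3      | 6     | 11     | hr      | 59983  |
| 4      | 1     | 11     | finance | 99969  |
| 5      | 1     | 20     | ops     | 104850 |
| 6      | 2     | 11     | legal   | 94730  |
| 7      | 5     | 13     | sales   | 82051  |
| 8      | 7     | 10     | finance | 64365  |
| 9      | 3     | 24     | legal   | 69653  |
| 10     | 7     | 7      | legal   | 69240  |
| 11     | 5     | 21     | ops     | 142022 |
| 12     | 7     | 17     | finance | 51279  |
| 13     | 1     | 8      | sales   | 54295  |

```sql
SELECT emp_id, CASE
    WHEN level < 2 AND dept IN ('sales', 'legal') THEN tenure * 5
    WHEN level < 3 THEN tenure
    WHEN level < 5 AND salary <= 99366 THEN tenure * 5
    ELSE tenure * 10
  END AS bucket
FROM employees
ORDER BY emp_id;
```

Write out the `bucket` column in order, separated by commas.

110, 11, 20, 11, 130, 100, 120, 70, 210, 170, 40

emp_id=3: ELSE → 110
emp_id=4: level < 3 → 11
emp_id=5: level < 3 → 20
emp_id=6: level < 3 → 11
emp_id=7: ELSE → 130
emp_id=8: ELSE → 100
emp_id=9: level < 5 AND salary <= 99366 → 120
emp_id=10: ELSE → 70
emp_id=11: ELSE → 210
emp_id=12: ELSE → 170
emp_id=13: level < 2 AND dept IN ('sales', 'legal') → 40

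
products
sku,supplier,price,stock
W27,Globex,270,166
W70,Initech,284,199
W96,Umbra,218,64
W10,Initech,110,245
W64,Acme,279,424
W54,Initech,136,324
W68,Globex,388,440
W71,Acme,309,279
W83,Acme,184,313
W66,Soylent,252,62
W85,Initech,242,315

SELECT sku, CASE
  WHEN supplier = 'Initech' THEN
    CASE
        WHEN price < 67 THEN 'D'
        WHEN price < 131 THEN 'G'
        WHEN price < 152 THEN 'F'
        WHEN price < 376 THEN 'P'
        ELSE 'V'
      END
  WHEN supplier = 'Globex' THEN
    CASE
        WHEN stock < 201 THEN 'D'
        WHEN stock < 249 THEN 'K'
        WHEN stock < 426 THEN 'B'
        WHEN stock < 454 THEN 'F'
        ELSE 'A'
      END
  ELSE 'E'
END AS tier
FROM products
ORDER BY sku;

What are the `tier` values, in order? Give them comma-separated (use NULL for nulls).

G, D, F, E, E, F, P, E, E, P, E

sku=W10: supplier='Initech' → inner[price < 131] → G
sku=W27: supplier='Globex' → inner[stock < 201] → D
sku=W54: supplier='Initech' → inner[price < 152] → F
sku=W64: supplier='Acme' → outer ELSE → E
sku=W66: supplier='Soylent' → outer ELSE → E
sku=W68: supplier='Globex' → inner[stock < 454] → F
sku=W70: supplier='Initech' → inner[price < 376] → P
sku=W71: supplier='Acme' → outer ELSE → E
sku=W83: supplier='Acme' → outer ELSE → E
sku=W85: supplier='Initech' → inner[price < 376] → P
sku=W96: supplier='Umbra' → outer ELSE → E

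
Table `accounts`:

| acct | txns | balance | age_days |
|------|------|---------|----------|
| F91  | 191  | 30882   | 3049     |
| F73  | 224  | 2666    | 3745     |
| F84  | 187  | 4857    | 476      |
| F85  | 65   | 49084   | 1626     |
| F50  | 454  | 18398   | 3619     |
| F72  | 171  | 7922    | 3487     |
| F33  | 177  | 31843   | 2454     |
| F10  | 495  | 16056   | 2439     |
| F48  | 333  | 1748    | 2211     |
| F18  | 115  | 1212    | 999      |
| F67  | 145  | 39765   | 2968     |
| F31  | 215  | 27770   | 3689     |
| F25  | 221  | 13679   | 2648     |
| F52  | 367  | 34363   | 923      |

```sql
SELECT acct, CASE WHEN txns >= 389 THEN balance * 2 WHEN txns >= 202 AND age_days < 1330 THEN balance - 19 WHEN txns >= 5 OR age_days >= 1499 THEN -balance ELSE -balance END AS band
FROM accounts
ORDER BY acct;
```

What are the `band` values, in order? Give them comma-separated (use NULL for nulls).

32112, -1212, -13679, -27770, -31843, -1748, 36796, 34344, -39765, -7922, -2666, -4857, -49084, -30882

acct=F10: txns >= 389 → 32112
acct=F18: txns >= 5 OR age_days >= 1499 → -1212
acct=F25: txns >= 5 OR age_days >= 1499 → -13679
acct=F31: txns >= 5 OR age_days >= 1499 → -27770
acct=F33: txns >= 5 OR age_days >= 1499 → -31843
acct=F48: txns >= 5 OR age_days >= 1499 → -1748
acct=F50: txns >= 389 → 36796
acct=F52: txns >= 202 AND age_days < 1330 → 34344
acct=F67: txns >= 5 OR age_days >= 1499 → -39765
acct=F72: txns >= 5 OR age_days >= 1499 → -7922
acct=F73: txns >= 5 OR age_days >= 1499 → -2666
acct=F84: txns >= 5 OR age_days >= 1499 → -4857
acct=F85: txns >= 5 OR age_days >= 1499 → -49084
acct=F91: txns >= 5 OR age_days >= 1499 → -30882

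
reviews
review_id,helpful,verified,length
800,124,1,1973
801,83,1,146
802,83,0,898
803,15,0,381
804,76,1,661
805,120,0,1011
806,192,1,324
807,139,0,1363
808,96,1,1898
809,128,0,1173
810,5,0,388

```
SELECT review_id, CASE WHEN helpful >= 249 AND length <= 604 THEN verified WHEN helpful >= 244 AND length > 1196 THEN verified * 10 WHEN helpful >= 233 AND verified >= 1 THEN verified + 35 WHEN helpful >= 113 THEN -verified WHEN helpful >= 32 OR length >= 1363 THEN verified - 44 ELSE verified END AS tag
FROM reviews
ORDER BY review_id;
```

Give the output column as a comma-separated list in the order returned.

review_id=800: helpful >= 113 → -1
review_id=801: helpful >= 32 OR length >= 1363 → -43
review_id=802: helpful >= 32 OR length >= 1363 → -44
review_id=803: ELSE → 0
review_id=804: helpful >= 32 OR length >= 1363 → -43
review_id=805: helpful >= 113 → 0
review_id=806: helpful >= 113 → -1
review_id=807: helpful >= 113 → 0
review_id=808: helpful >= 32 OR length >= 1363 → -43
review_id=809: helpful >= 113 → 0
review_id=810: ELSE → 0

-1, -43, -44, 0, -43, 0, -1, 0, -43, 0, 0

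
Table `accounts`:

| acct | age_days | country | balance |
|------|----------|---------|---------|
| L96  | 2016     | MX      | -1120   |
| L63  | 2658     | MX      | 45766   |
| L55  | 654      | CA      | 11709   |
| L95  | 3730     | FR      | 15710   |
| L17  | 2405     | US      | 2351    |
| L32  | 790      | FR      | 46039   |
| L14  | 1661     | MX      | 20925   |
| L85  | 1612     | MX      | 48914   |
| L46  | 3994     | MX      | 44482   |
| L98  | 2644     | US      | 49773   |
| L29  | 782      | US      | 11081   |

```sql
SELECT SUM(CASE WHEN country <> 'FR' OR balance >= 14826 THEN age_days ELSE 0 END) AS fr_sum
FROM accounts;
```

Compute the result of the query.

acct=L96: ✓ → 2016
acct=L63: ✓ → 2658
acct=L55: ✓ → 654
acct=L95: ✓ → 3730
acct=L17: ✓ → 2405
acct=L32: ✓ → 790
acct=L14: ✓ → 1661
acct=L85: ✓ → 1612
acct=L46: ✓ → 3994
acct=L98: ✓ → 2644
acct=L29: ✓ → 782
fr_sum = 2016 + 2658 + 654 + 3730 + 2405 + 790 + 1661 + 1612 + 3994 + 2644 + 782 = 22946

22946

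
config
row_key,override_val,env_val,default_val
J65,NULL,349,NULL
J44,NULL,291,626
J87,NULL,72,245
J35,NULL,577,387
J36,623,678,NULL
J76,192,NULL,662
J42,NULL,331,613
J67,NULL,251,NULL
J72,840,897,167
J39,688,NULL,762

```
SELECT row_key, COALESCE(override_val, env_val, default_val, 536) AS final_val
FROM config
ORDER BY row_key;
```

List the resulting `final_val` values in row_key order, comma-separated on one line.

row_key=J35: override_val=NULL, env_val=577 → 577
row_key=J36: override_val=623 → 623
row_key=J39: override_val=688 → 688
row_key=J42: override_val=NULL, env_val=331 → 331
row_key=J44: override_val=NULL, env_val=291 → 291
row_key=J65: override_val=NULL, env_val=349 → 349
row_key=J67: override_val=NULL, env_val=251 → 251
row_key=J72: override_val=840 → 840
row_key=J76: override_val=192 → 192
row_key=J87: override_val=NULL, env_val=72 → 72

577, 623, 688, 331, 291, 349, 251, 840, 192, 72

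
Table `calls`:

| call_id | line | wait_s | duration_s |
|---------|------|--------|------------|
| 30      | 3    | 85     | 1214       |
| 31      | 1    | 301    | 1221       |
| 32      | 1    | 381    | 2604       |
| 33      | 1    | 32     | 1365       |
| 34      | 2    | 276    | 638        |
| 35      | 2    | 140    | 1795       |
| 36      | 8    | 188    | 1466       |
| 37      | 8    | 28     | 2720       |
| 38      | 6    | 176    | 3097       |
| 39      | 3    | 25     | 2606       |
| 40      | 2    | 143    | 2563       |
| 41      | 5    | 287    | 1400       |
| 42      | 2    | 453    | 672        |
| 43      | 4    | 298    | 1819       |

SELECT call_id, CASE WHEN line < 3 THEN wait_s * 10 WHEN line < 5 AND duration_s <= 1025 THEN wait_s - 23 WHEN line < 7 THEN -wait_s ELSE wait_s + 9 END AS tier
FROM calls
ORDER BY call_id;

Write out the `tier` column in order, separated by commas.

call_id=30: line < 7 → -85
call_id=31: line < 3 → 3010
call_id=32: line < 3 → 3810
call_id=33: line < 3 → 320
call_id=34: line < 3 → 2760
call_id=35: line < 3 → 1400
call_id=36: ELSE → 197
call_id=37: ELSE → 37
call_id=38: line < 7 → -176
call_id=39: line < 7 → -25
call_id=40: line < 3 → 1430
call_id=41: line < 7 → -287
call_id=42: line < 3 → 4530
call_id=43: line < 7 → -298

-85, 3010, 3810, 320, 2760, 1400, 197, 37, -176, -25, 1430, -287, 4530, -298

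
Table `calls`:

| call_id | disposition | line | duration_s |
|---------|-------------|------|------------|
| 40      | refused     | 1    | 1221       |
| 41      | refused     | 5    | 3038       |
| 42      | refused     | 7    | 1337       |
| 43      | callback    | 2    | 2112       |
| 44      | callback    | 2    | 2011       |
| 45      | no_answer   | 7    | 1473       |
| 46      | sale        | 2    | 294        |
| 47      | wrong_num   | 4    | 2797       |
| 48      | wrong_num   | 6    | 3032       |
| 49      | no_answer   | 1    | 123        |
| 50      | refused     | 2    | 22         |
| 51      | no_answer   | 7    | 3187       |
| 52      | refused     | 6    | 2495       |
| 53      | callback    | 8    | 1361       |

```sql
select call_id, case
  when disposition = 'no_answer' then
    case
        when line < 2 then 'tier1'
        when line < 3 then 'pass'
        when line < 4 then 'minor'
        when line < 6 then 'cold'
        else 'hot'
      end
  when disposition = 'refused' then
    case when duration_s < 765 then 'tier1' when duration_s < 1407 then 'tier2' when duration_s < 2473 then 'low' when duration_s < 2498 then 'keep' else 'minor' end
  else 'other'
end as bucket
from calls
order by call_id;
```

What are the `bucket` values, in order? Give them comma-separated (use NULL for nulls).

call_id=40: disposition='refused' → inner[duration_s < 1407] → tier2
call_id=41: disposition='refused' → inner[ELSE] → minor
call_id=42: disposition='refused' → inner[duration_s < 1407] → tier2
call_id=43: disposition='callback' → outer ELSE → other
call_id=44: disposition='callback' → outer ELSE → other
call_id=45: disposition='no_answer' → inner[ELSE] → hot
call_id=46: disposition='sale' → outer ELSE → other
call_id=47: disposition='wrong_num' → outer ELSE → other
call_id=48: disposition='wrong_num' → outer ELSE → other
call_id=49: disposition='no_answer' → inner[line < 2] → tier1
call_id=50: disposition='refused' → inner[duration_s < 765] → tier1
call_id=51: disposition='no_answer' → inner[ELSE] → hot
call_id=52: disposition='refused' → inner[duration_s < 2498] → keep
call_id=53: disposition='callback' → outer ELSE → other

tier2, minor, tier2, other, other, hot, other, other, other, tier1, tier1, hot, keep, other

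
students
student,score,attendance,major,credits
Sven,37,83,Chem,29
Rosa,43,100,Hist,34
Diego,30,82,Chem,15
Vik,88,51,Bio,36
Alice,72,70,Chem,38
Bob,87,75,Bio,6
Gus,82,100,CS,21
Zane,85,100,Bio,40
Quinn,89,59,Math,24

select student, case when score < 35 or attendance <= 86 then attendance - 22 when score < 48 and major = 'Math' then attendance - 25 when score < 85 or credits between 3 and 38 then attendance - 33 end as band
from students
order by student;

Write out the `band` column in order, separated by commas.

student=Alice: score < 35 or attendance <= 86 → 48
student=Bob: score < 35 or attendance <= 86 → 53
student=Diego: score < 35 or attendance <= 86 → 60
student=Gus: score < 85 or credits between 3 and 38 → 67
student=Quinn: score < 35 or attendance <= 86 → 37
student=Rosa: score < 85 or credits between 3 and 38 → 67
student=Sven: score < 35 or attendance <= 86 → 61
student=Vik: score < 35 or attendance <= 86 → 29
student=Zane: (no match → NULL) → NULL

48, 53, 60, 67, 37, 67, 61, 29, NULL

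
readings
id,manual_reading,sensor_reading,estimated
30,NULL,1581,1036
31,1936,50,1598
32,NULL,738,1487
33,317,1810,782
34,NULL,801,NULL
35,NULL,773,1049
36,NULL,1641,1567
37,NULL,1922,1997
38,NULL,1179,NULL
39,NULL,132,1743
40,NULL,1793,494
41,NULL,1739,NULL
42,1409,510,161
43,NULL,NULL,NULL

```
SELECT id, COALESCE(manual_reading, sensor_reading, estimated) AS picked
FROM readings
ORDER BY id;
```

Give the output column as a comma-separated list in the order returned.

id=30: manual_reading=NULL, sensor_reading=1581 → 1581
id=31: manual_reading=1936 → 1936
id=32: manual_reading=NULL, sensor_reading=738 → 738
id=33: manual_reading=317 → 317
id=34: manual_reading=NULL, sensor_reading=801 → 801
id=35: manual_reading=NULL, sensor_reading=773 → 773
id=36: manual_reading=NULL, sensor_reading=1641 → 1641
id=37: manual_reading=NULL, sensor_reading=1922 → 1922
id=38: manual_reading=NULL, sensor_reading=1179 → 1179
id=39: manual_reading=NULL, sensor_reading=132 → 132
id=40: manual_reading=NULL, sensor_reading=1793 → 1793
id=41: manual_reading=NULL, sensor_reading=1739 → 1739
id=42: manual_reading=1409 → 1409
id=43: manual_reading=NULL, sensor_reading=NULL, estimated=NULL (all NULL) → NULL

1581, 1936, 738, 317, 801, 773, 1641, 1922, 1179, 132, 1793, 1739, 1409, NULL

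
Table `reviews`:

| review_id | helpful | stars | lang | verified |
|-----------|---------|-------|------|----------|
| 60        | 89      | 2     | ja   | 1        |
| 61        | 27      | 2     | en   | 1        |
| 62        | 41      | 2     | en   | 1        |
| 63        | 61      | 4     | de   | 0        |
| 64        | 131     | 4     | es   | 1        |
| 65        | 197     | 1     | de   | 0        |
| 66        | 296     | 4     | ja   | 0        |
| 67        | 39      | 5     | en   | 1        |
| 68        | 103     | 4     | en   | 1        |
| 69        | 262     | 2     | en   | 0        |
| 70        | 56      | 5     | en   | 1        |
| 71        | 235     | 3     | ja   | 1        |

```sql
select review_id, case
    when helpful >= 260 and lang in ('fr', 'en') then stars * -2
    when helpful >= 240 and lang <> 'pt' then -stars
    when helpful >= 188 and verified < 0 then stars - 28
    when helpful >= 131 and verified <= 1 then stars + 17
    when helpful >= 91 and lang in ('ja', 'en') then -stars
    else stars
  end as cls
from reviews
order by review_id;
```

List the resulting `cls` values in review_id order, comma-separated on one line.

2, 2, 2, 4, 21, 18, -4, 5, -4, -4, 5, 20

review_id=60: ELSE → 2
review_id=61: ELSE → 2
review_id=62: ELSE → 2
review_id=63: ELSE → 4
review_id=64: helpful >= 131 and verified <= 1 → 21
review_id=65: helpful >= 131 and verified <= 1 → 18
review_id=66: helpful >= 240 and lang <> 'pt' → -4
review_id=67: ELSE → 5
review_id=68: helpful >= 91 and lang in ('ja', 'en') → -4
review_id=69: helpful >= 260 and lang in ('fr', 'en') → -4
review_id=70: ELSE → 5
review_id=71: helpful >= 131 and verified <= 1 → 20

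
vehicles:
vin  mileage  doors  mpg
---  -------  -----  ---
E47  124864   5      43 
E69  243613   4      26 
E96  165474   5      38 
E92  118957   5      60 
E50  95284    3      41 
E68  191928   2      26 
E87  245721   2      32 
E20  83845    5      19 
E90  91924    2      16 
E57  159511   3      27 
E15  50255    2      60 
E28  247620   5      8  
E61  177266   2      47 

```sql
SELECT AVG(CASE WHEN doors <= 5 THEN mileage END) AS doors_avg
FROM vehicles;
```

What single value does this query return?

vin=E47: ✓ → 124864
vin=E69: ✓ → 243613
vin=E96: ✓ → 165474
vin=E92: ✓ → 118957
vin=E50: ✓ → 95284
vin=E68: ✓ → 191928
vin=E87: ✓ → 245721
vin=E20: ✓ → 83845
vin=E90: ✓ → 91924
vin=E57: ✓ → 159511
vin=E15: ✓ → 50255
vin=E28: ✓ → 247620
vin=E61: ✓ → 177266
doors_avg = (124864 + 243613 + 165474 + 118957 + 95284 + 191928 + 245721 + 83845 + 91924 + 159511 + 50255 + 247620 + 177266) / 13 = 153558.6153846154

153558.6153846154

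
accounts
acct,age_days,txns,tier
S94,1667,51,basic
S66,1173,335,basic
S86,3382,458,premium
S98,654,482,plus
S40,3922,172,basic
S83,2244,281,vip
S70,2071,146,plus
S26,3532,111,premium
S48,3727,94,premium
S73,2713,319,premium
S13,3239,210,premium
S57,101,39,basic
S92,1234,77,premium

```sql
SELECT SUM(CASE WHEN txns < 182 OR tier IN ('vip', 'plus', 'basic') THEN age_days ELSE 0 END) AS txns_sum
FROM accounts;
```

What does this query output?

acct=S94: ✓ → 1667
acct=S66: ✓ → 1173
acct=S86: ✗
acct=S98: ✓ → 654
acct=S40: ✓ → 3922
acct=S83: ✓ → 2244
acct=S70: ✓ → 2071
acct=S26: ✓ → 3532
acct=S48: ✓ → 3727
acct=S73: ✗
acct=S13: ✗
acct=S57: ✓ → 101
acct=S92: ✓ → 1234
txns_sum = 1667 + 1173 + 654 + 3922 + 2244 + 2071 + 3532 + 3727 + 101 + 1234 = 20325

20325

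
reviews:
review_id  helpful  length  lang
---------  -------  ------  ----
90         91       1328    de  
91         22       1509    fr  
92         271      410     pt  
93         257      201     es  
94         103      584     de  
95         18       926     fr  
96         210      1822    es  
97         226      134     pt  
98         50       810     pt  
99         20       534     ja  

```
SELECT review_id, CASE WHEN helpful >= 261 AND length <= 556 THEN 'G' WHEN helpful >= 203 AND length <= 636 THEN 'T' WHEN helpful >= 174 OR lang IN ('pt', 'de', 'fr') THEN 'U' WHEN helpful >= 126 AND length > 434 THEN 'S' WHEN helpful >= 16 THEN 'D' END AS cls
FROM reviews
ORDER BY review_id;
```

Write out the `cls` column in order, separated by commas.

U, U, G, T, U, U, U, T, U, D

review_id=90: helpful >= 174 OR lang IN ('pt', 'de', 'fr') → U
review_id=91: helpful >= 174 OR lang IN ('pt', 'de', 'fr') → U
review_id=92: helpful >= 261 AND length <= 556 → G
review_id=93: helpful >= 203 AND length <= 636 → T
review_id=94: helpful >= 174 OR lang IN ('pt', 'de', 'fr') → U
review_id=95: helpful >= 174 OR lang IN ('pt', 'de', 'fr') → U
review_id=96: helpful >= 174 OR lang IN ('pt', 'de', 'fr') → U
review_id=97: helpful >= 203 AND length <= 636 → T
review_id=98: helpful >= 174 OR lang IN ('pt', 'de', 'fr') → U
review_id=99: helpful >= 16 → D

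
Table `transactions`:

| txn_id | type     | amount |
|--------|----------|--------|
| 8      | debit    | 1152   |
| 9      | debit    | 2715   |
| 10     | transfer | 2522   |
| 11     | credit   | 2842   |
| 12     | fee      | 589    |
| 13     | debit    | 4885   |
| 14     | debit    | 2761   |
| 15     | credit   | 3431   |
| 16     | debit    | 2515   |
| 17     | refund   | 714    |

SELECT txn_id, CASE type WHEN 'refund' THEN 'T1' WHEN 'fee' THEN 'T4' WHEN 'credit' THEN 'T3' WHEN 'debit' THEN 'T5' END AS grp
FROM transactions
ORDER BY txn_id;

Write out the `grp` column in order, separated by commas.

T5, T5, NULL, T3, T4, T5, T5, T3, T5, T1

txn_id=8: type='debit' → T5
txn_id=9: type='debit' → T5
txn_id=10: (no match → NULL) → NULL
txn_id=11: type='credit' → T3
txn_id=12: type='fee' → T4
txn_id=13: type='debit' → T5
txn_id=14: type='debit' → T5
txn_id=15: type='credit' → T3
txn_id=16: type='debit' → T5
txn_id=17: type='refund' → T1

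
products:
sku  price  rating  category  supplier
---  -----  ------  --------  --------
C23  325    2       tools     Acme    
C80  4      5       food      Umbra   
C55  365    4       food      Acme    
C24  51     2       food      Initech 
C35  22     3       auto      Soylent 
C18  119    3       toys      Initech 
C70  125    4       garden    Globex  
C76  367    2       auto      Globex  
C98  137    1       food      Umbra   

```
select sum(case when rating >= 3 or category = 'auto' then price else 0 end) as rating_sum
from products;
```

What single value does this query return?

sku=C23: ✗
sku=C80: ✓ → 4
sku=C55: ✓ → 365
sku=C24: ✗
sku=C35: ✓ → 22
sku=C18: ✓ → 119
sku=C70: ✓ → 125
sku=C76: ✓ → 367
sku=C98: ✗
rating_sum = 4 + 365 + 22 + 119 + 125 + 367 = 1002

1002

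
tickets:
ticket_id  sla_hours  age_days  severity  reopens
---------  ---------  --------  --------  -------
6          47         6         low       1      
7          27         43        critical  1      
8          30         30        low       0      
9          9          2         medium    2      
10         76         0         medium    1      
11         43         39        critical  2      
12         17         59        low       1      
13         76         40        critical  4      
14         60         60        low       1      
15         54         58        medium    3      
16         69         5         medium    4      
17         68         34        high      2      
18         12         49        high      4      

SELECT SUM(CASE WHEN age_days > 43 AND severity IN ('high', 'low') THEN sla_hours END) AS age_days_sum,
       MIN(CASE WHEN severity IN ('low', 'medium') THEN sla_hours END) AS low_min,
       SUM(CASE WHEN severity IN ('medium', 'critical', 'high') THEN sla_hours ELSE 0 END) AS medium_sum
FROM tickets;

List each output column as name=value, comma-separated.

[age_days_sum: age_days > 43 AND severity IN ('high', 'low')]
ticket_id=6: ✗
ticket_id=7: ✗
ticket_id=8: ✗
ticket_id=9: ✗
ticket_id=10: ✗
ticket_id=11: ✗
ticket_id=12: ✓ → 17
ticket_id=13: ✗
ticket_id=14: ✓ → 60
ticket_id=15: ✗
ticket_id=16: ✗
ticket_id=17: ✗
ticket_id=18: ✓ → 12
age_days_sum = 17 + 60 + 12 = 89
—
[low_min: severity IN ('low', 'medium')]
ticket_id=6: ✓ → 47
ticket_id=7: ✗
ticket_id=8: ✓ → 30
ticket_id=9: ✓ → 9
ticket_id=10: ✓ → 76
ticket_id=11: ✗
ticket_id=12: ✓ → 17
ticket_id=13: ✗
ticket_id=14: ✓ → 60
ticket_id=15: ✓ → 54
ticket_id=16: ✓ → 69
ticket_id=17: ✗
ticket_id=18: ✗
low_min = MIN(47, 30, 9, 76, 17, 60, 54, 69) = 9
—
[medium_sum: severity IN ('medium', 'critical', 'high')]
ticket_id=6: ✗
ticket_id=7: ✓ → 27
ticket_id=8: ✗
ticket_id=9: ✓ → 9
ticket_id=10: ✓ → 76
ticket_id=11: ✓ → 43
ticket_id=12: ✗
ticket_id=13: ✓ → 76
ticket_id=14: ✗
ticket_id=15: ✓ → 54
ticket_id=16: ✓ → 69
ticket_id=17: ✓ → 68
ticket_id=18: ✓ → 12
medium_sum = 27 + 9 + 76 + 43 + 76 + 54 + 69 + 68 + 12 = 434

age_days_sum=89, low_min=9, medium_sum=434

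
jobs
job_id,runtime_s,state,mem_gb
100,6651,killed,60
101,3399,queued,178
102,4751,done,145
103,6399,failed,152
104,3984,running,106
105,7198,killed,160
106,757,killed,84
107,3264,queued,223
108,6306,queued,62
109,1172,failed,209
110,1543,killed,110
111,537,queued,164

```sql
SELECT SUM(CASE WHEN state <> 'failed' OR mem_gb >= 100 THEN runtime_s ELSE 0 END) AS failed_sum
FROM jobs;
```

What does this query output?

job_id=100: ✓ → 6651
job_id=101: ✓ → 3399
job_id=102: ✓ → 4751
job_id=103: ✓ → 6399
job_id=104: ✓ → 3984
job_id=105: ✓ → 7198
job_id=106: ✓ → 757
job_id=107: ✓ → 3264
job_id=108: ✓ → 6306
job_id=109: ✓ → 1172
job_id=110: ✓ → 1543
job_id=111: ✓ → 537
failed_sum = 6651 + 3399 + 4751 + 6399 + 3984 + 7198 + 757 + 3264 + 6306 + 1172 + 1543 + 537 = 45961

45961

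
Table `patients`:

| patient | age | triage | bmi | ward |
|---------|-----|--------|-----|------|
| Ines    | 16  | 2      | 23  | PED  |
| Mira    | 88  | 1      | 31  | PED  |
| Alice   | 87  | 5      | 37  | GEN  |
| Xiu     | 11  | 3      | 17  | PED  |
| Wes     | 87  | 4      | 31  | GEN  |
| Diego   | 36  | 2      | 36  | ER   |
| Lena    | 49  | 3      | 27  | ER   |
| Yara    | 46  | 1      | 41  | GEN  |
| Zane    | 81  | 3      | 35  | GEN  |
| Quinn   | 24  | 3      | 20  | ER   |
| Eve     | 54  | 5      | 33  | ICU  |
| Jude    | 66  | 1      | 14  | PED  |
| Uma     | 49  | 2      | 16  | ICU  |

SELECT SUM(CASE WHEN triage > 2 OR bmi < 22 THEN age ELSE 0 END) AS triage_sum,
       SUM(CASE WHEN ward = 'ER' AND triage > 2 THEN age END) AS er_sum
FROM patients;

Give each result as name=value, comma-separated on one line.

[triage_sum: triage > 2 OR bmi < 22]
patient=Ines: ✗
patient=Mira: ✗
patient=Alice: ✓ → 87
patient=Xiu: ✓ → 11
patient=Wes: ✓ → 87
patient=Diego: ✗
patient=Lena: ✓ → 49
patient=Yara: ✗
patient=Zane: ✓ → 81
patient=Quinn: ✓ → 24
patient=Eve: ✓ → 54
patient=Jude: ✓ → 66
patient=Uma: ✓ → 49
triage_sum = 87 + 11 + 87 + 49 + 81 + 24 + 54 + 66 + 49 = 508
—
[er_sum: ward = 'ER' AND triage > 2]
patient=Ines: ✗
patient=Mira: ✗
patient=Alice: ✗
patient=Xiu: ✗
patient=Wes: ✗
patient=Diego: ✗
patient=Lena: ✓ → 49
patient=Yara: ✗
patient=Zane: ✗
patient=Quinn: ✓ → 24
patient=Eve: ✗
patient=Jude: ✗
patient=Uma: ✗
er_sum = 49 + 24 = 73

triage_sum=508, er_sum=73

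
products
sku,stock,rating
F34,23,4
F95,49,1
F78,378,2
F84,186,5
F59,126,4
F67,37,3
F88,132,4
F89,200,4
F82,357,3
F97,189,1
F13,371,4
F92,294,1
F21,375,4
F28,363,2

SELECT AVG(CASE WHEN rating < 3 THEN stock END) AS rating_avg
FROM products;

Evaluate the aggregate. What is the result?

254.6

sku=F34: ✗
sku=F95: ✓ → 49
sku=F78: ✓ → 378
sku=F84: ✗
sku=F59: ✗
sku=F67: ✗
sku=F88: ✗
sku=F89: ✗
sku=F82: ✗
sku=F97: ✓ → 189
sku=F13: ✗
sku=F92: ✓ → 294
sku=F21: ✗
sku=F28: ✓ → 363
rating_avg = (49 + 378 + 189 + 294 + 363) / 5 = 254.6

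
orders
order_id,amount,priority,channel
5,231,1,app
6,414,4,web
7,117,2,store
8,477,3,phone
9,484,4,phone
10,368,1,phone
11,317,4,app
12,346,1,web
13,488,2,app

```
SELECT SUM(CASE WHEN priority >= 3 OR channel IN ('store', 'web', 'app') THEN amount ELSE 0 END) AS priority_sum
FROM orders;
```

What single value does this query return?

order_id=5: ✓ → 231
order_id=6: ✓ → 414
order_id=7: ✓ → 117
order_id=8: ✓ → 477
order_id=9: ✓ → 484
order_id=10: ✗
order_id=11: ✓ → 317
order_id=12: ✓ → 346
order_id=13: ✓ → 488
priority_sum = 231 + 414 + 117 + 477 + 484 + 317 + 346 + 488 = 2874

2874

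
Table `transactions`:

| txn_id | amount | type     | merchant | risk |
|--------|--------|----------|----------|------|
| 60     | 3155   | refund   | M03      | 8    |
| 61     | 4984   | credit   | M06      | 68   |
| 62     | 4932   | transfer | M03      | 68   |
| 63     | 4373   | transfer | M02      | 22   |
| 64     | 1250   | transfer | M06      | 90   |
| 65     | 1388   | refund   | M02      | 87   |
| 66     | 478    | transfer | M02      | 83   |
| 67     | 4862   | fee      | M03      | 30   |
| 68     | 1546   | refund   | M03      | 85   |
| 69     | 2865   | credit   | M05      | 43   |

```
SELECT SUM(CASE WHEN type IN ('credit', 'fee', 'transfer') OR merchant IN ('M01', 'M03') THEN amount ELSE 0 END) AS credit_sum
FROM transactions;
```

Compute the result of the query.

txn_id=60: ✓ → 3155
txn_id=61: ✓ → 4984
txn_id=62: ✓ → 4932
txn_id=63: ✓ → 4373
txn_id=64: ✓ → 1250
txn_id=65: ✗
txn_id=66: ✓ → 478
txn_id=67: ✓ → 4862
txn_id=68: ✓ → 1546
txn_id=69: ✓ → 2865
credit_sum = 3155 + 4984 + 4932 + 4373 + 1250 + 478 + 4862 + 1546 + 2865 = 28445

28445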